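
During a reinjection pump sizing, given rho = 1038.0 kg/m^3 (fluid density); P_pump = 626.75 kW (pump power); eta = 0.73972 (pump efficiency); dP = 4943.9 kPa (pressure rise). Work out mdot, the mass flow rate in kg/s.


mdot = P_pump * rho * eta / dP
mdot = 626.75 * 1038.0 * 0.73972 / 4943.9
mdot = 97.340 kg/s


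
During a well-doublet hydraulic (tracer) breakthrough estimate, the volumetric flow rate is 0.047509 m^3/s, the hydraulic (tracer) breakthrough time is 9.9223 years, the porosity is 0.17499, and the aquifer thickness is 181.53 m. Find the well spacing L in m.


L = sqrt(t_bt*365.25*86400*3*Qv / (pi*hr*phi))
L = sqrt(9.9223*365.25*86400*3*0.047509 / (pi*181.53*0.17499))
L = 668.73 m


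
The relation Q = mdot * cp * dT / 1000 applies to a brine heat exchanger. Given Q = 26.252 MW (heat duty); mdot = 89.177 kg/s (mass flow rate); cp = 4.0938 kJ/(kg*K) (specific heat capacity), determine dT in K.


dT = Q * 1000 / (mdot * cp)
dT = 26.252 * 1000 / (89.177 * 4.0938)
dT = 71.909 K


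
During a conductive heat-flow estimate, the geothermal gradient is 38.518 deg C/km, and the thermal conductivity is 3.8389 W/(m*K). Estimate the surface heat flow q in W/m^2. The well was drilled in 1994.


q = k * grad / 1000
q = 3.8389 * 38.518 / 1000
q = 0.14787 W/m^2


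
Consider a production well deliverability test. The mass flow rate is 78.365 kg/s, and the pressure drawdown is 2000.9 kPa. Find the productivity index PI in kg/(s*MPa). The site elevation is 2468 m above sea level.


PI = mdot * 1000 / dP
PI = 78.365 * 1000 / 2000.9
PI = 39.165 kg/(s*MPa)


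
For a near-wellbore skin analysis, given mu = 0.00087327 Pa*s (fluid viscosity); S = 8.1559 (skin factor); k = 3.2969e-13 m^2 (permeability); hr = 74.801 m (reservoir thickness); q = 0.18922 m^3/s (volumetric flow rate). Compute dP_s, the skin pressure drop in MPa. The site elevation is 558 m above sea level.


dP_s = S * q * mu / (2*pi*k*hr) / 1000
dP_s = 8.1559 * 0.18922 * 0.00087327 / (2*pi*3.2969e-13*74.801) / 1000
dP_s = 8697.500 kPa
Convert: 8697.500 kPa * 0.001 = 8.6975 MPa
dP_s = 8.6975 MPa


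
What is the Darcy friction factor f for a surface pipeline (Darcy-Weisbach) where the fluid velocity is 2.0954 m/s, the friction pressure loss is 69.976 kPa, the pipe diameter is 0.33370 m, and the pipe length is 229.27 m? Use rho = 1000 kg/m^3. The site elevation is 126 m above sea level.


f = dP*1000 / ((L/D)*(rho*vel^2/2))
f = 69.976*1000 / ((229.27/0.33370)*(1000*2.0954^2/2))
f = 0.046393


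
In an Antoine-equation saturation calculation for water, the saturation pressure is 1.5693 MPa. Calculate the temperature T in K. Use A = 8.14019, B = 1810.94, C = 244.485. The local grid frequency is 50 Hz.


T = B / (A - log10(P_sat * 760 / 0.101325)) - C
T = 1810.94 / (8.14019 - log10(1.5693 * 760 / 0.101325)) - 244.485
T = 200.5304 deg C
Convert to K: 200.5304 + 273.15 = 473.68 K
T = 473.68 K


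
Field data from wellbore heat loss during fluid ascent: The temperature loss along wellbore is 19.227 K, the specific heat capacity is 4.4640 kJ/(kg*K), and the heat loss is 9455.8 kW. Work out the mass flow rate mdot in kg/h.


mdot = Q_loss / (cp * dT)
mdot = 9455.8 / (4.4640 * 19.227)
mdot = 110.1698 kg/s
Convert: 110.1698 kg/s * 3600.0 = 3.9661e+05 kg/h
mdot = 3.9661e+05 kg/h


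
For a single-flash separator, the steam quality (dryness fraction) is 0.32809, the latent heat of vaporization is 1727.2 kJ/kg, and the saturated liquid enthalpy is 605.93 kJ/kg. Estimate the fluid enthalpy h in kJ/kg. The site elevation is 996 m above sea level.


h = hf + x * hfg
h = 605.93 + 0.32809 * 1727.2
h = 1172.6 kJ/kg


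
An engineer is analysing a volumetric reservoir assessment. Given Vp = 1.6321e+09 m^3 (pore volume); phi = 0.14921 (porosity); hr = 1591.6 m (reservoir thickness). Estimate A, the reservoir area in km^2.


A = Vp / (1e6 * hr * phi)
A = 1.6321e+09 / (1e6 * 1591.6 * 0.14921)
A = 6.8725 km^2


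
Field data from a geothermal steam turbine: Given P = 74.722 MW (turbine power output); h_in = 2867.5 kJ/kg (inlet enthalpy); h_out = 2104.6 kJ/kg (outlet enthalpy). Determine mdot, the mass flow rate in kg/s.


mdot = P * 1000 / (h_in - h_out)
mdot = 74.722 * 1000 / (2867.5 - 2104.6)
mdot = 97.945 kg/s


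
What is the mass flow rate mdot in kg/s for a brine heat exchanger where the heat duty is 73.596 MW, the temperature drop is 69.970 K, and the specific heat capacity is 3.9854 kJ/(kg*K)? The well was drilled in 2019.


mdot = Q * 1000 / (cp * dT)
mdot = 73.596 * 1000 / (3.9854 * 69.970)
mdot = 263.92 kg/s


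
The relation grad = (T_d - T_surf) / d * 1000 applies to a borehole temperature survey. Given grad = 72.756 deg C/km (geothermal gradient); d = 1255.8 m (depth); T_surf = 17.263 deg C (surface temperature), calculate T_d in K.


T_d = T_surf + grad * d / 1000
T_d = 17.263 + 72.756 * 1255.8 / 1000
T_d = 108.6300 deg C
Convert to K: 108.6300 + 273.15 = 381.78 K
T_d = 381.78 K


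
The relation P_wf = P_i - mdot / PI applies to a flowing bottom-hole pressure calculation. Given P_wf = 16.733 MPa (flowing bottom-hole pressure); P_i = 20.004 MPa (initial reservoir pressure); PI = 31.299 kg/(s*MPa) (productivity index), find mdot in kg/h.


mdot = (P_i - P_wf) * PI
mdot = (20.004 - 16.733) * 31.299
mdot = 102.3790 kg/s
Convert: 102.3790 kg/s * 3600.0 = 3.6856e+05 kg/h
mdot = 3.6856e+05 kg/h


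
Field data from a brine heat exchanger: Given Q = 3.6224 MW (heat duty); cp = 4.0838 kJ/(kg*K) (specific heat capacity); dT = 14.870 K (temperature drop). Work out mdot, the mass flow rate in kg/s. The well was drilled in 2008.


mdot = Q * 1000 / (cp * dT)
mdot = 3.6224 * 1000 / (4.0838 * 14.870)
mdot = 59.651 kg/s


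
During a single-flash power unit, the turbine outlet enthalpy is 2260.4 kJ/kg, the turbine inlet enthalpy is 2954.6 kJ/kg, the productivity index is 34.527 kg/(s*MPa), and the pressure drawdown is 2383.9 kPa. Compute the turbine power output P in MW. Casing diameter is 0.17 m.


Step 1: mdot = PI * dP / 1000 = 34.527 * 2383.9 / 1000 = 82.30892 kg/s
Step 2: P = mdot*(h_in - h_out)/1000 = 82.30892*(2954.6 - 2260.4)/1000 = 57.139 MW
P = 57.139 MW


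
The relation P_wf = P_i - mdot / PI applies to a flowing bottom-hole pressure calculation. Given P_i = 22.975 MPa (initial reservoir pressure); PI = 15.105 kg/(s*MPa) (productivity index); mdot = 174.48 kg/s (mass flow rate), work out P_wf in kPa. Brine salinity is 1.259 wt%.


P_wf = P_i - mdot / PI
P_wf = 22.975 - 174.48 / 15.105
P_wf = 11.42386 MPa
Convert: 11.42386 MPa * 1000.0 = 11424 kPa
P_wf = 11424 kPa


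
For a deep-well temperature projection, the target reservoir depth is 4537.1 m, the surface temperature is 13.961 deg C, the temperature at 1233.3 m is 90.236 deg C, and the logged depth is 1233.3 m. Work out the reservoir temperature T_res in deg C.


Step 1: grad = (T_d1 - T_surf)/d1 * 1000 = (90.236 - 13.961)/1233.3 * 1000 = 61.84627 deg C/km
Step 2: T_res = T_surf + grad*d2/1000 = 13.961 + 61.84627*4537.1/1000 = 294.56 deg C
T_res = 294.56 deg C


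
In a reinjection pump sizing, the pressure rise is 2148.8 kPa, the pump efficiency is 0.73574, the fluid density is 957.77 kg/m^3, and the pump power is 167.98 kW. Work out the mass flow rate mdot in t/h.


mdot = P_pump * rho * eta / dP
mdot = 167.98 * 957.77 * 0.73574 / 2148.8
mdot = 55.08675 kg/s
Convert: 55.08675 kg/s * 3.6 = 198.31 t/h
mdot = 198.31 t/h


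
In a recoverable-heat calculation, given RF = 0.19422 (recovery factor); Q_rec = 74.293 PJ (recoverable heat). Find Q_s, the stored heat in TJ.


Q_s = Q_rec / RF
Q_s = 74.293 / 0.19422
Q_s = 382.5198 PJ
Convert: 382.5198 PJ * 1000.0 = 3.8252e+05 TJ
Q_s = 3.8252e+05 TJ


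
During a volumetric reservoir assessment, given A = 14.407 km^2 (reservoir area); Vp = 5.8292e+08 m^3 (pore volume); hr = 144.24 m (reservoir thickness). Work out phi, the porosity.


phi = Vp / (A * 1e6 * hr)
phi = 5.8292e+08 / (14.407 * 1e6 * 144.24)
phi = 0.28051


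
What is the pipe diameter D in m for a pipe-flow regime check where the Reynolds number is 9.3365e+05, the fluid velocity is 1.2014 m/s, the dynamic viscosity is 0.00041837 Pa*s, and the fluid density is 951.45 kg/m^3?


D = Re * mu / (rho * vel)
D = 9.3365e+05 * 0.00041837 / (951.45 * 1.2014)
D = 0.34172 m


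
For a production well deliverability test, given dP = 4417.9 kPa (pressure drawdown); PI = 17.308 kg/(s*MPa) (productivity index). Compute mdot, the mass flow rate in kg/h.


mdot = PI * dP / 1000
mdot = 17.308 * 4417.9 / 1000
mdot = 76.46501 kg/s
Convert: 76.46501 kg/s * 3600.0 = 2.7527e+05 kg/h
mdot = 2.7527e+05 kg/h


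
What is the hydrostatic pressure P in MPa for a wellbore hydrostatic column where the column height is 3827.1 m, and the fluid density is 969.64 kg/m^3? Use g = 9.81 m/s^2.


P = rho * g * h / 1e6
P = 969.64 * 9.81 * 3827.1 / 1e6
P = 36.404 MPa


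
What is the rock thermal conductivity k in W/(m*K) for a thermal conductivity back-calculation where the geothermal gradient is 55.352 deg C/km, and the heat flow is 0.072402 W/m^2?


k = q / (grad / 1000)
k = 0.072402 / (55.352 / 1000)
k = 1.3080 W/(m*K)


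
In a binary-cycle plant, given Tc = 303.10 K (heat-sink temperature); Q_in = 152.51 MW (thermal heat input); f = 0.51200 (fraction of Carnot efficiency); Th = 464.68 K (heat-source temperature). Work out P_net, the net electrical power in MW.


Step 1: eta = (1 - Tc/Th)*f = (1 - 303.1/464.68)*0.512 = 0.1780343
Step 2: P_net = eta * Q_in = 0.1780343 * 152.51 = 27.152 MW
P_net = 27.152 MW


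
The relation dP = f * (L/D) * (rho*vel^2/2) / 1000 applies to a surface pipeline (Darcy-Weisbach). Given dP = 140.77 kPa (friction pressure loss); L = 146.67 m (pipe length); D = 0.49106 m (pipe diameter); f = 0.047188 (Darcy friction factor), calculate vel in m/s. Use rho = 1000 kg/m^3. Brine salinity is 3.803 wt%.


vel = sqrt(dP*1000*2*D / (f*L*rho))
vel = sqrt(140.77*1000*2*0.49106 / (0.047188*146.67*1000))
vel = 4.4694 m/s


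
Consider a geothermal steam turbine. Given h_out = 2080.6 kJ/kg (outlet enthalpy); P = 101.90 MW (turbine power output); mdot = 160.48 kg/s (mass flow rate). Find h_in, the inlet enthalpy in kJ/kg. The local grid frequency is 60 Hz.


h_in = h_out + P * 1000 / mdot
h_in = 2080.6 + 101.90 * 1000 / 160.48
h_in = 2715.6 kJ/kg


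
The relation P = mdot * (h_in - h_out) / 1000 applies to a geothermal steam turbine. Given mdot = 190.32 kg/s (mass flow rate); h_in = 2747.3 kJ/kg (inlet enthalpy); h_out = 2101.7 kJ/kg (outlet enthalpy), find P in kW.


P = mdot * (h_in - h_out) / 1000
P = 190.32 * (2747.3 - 2101.7) / 1000
P = 122.8706 MW
Convert: 122.8706 MW * 1000.0 = 1.2287e+05 kW
P = 1.2287e+05 kW


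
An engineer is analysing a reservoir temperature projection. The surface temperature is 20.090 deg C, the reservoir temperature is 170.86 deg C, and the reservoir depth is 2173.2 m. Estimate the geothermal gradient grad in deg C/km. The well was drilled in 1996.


grad = (T_res - T_surf) / d * 1000
grad = (170.86 - 20.090) / 2173.2 * 1000
grad = 69.377 deg C/km


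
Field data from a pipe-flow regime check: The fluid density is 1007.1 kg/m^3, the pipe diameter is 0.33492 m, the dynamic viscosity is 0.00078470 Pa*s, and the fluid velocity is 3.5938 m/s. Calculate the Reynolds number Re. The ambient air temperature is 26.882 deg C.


Re = rho * vel * D / mu
Re = 1007.1 * 3.5938 * 0.33492 / 0.00078470
Re = 1.5448e+06


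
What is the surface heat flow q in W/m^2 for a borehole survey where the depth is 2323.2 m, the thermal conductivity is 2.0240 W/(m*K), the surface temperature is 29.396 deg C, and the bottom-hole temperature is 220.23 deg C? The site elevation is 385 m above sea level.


Step 1: grad = (T_d - T_surf)/d * 1000 = (220.23 - 29.396)/2323.2 * 1000 = 82.14273 deg C/km
Step 2: q = k * grad / 1000 = 2.024 * 82.14273 / 1000 = 0.16626 W/m^2
q = 0.16626 W/m^2


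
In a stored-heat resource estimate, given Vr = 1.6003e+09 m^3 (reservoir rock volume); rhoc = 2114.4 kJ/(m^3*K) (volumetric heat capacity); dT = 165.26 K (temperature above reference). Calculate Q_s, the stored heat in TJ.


Q_s = Vr * rhoc * dT / 1e12
Q_s = 1.6003e+09 * 2114.4 * 165.26 / 1e12
Q_s = 559.1860 PJ
Convert: 559.1860 PJ * 1000.0 = 5.5919e+05 TJ
Q_s = 5.5919e+05 TJ


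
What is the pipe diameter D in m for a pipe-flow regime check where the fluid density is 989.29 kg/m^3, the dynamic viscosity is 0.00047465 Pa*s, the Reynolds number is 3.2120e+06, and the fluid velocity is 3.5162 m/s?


D = Re * mu / (rho * vel)
D = 3.2120e+06 * 0.00047465 / (989.29 * 3.5162)
D = 0.43828 m


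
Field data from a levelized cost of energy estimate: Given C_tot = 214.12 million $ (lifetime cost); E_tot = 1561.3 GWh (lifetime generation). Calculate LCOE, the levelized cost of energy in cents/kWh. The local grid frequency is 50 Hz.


LCOE = C_tot / E_tot * 100
LCOE = 214.12 / 1561.3 * 100
LCOE = 13.714 cents/kWh


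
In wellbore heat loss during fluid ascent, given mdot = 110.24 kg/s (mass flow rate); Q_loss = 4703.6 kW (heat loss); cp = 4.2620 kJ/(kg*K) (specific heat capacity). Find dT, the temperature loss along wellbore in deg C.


dT = Q_loss / (mdot * cp)
dT = 4703.6 / (110.24 * 4.2620)
dT = 10.01101 K
Convert (temperature difference, 1 K = 1 deg C): 10.01101 K = 10.01101 deg C
dT = 10.011 deg C


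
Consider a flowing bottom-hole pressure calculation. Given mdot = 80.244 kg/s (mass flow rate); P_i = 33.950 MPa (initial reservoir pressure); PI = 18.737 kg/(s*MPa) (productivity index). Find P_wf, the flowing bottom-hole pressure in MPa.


P_wf = P_i - mdot / PI
P_wf = 33.950 - 80.244 / 18.737
P_wf = 29.667 MPa


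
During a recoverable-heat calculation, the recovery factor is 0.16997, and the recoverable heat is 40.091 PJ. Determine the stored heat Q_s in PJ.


Q_s = Q_rec / RF
Q_s = 40.091 / 0.16997
Q_s = 235.87 PJ


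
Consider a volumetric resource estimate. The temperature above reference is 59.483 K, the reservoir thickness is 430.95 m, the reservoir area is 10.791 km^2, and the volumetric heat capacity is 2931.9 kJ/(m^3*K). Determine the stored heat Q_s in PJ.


Step 1: Vr = A*1e6*hr = 10.791*1e6*430.95 = 4.650381e+09 m^3
Step 2: Q_s = Vr*rhoc*dT/1e12 = 4.650381e+09*2931.9*59.483/1e12 = 811.02 PJ
Q_s = 811.02 PJ


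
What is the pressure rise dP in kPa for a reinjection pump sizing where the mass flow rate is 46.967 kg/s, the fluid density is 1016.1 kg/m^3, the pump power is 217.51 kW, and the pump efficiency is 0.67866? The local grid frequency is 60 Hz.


dP = P_pump * rho * eta / mdot
dP = 217.51 * 1016.1 * 0.67866 / 46.967
dP = 3193.6 kPa


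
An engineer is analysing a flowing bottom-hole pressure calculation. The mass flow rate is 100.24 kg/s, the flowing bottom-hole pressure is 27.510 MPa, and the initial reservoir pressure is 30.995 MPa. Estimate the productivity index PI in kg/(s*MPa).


PI = mdot / (P_i - P_wf)
PI = 100.24 / (30.995 - 27.510)
PI = 28.763 kg/(s*MPa)


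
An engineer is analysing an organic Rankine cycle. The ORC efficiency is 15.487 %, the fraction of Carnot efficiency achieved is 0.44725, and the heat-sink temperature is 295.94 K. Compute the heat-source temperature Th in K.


Th = Tc / (1 - (eta_orc/100)/f)
Th = 295.94 / (1 - (15.487/100)/0.44725)
Th = 452.70 K


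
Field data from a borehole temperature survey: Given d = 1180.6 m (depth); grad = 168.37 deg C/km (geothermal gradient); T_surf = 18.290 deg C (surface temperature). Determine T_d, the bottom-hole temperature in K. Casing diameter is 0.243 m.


T_d = T_surf + grad * d / 1000
T_d = 18.290 + 168.37 * 1180.6 / 1000
T_d = 217.0676 deg C
Convert to K: 217.0676 + 273.15 = 490.22 K
T_d = 490.22 K


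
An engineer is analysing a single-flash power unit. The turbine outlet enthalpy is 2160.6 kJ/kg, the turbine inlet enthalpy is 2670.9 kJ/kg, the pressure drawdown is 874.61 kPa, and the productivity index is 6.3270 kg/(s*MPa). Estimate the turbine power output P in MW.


Step 1: mdot = PI * dP / 1000 = 6.327 * 874.61 / 1000 = 5.533657 kg/s
Step 2: P = mdot*(h_in - h_out)/1000 = 5.533657*(2670.9 - 2160.6)/1000 = 2.8238 MW
P = 2.8238 MW


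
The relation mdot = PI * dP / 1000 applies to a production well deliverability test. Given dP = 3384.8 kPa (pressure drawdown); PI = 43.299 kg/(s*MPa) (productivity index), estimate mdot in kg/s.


mdot = PI * dP / 1000
mdot = 43.299 * 3384.8 / 1000
mdot = 146.56 kg/s


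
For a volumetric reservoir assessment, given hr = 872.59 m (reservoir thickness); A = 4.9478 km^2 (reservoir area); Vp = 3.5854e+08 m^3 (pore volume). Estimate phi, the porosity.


phi = Vp / (A * 1e6 * hr)
phi = 3.5854e+08 / (4.9478 * 1e6 * 872.59)
phi = 0.083045


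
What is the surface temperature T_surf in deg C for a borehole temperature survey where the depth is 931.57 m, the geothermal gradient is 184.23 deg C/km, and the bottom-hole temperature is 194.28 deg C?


T_surf = T_d - grad * d / 1000
T_surf = 194.28 - 184.23 * 931.57 / 1000
T_surf = 22.657 deg C


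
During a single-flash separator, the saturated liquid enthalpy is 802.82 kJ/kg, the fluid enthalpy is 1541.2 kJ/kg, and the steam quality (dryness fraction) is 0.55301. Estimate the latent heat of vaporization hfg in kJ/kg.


hfg = (h - hf) / x
hfg = (1541.2 - 802.82) / 0.55301
hfg = 1335.2 kJ/kg


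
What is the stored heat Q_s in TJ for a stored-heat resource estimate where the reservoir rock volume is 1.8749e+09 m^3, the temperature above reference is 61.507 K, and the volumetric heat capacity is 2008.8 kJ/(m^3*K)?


Q_s = Vr * rhoc * dT / 1e12
Q_s = 1.8749e+09 * 2008.8 * 61.507 / 1e12
Q_s = 231.6538 PJ
Convert: 231.6538 PJ * 1000.0 = 2.3165e+05 TJ
Q_s = 2.3165e+05 TJ


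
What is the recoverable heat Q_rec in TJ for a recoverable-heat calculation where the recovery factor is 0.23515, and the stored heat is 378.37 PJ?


Q_rec = Q_s * RF
Q_rec = 378.37 * 0.23515
Q_rec = 88.97371 PJ
Convert: 88.97371 PJ * 1000.0 = 88974 TJ
Q_rec = 88974 TJ


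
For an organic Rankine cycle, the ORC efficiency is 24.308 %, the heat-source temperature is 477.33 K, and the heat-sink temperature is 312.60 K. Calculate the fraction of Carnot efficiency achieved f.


f = (eta_orc/100) / (1 - Tc/Th)
f = (24.308/100) / (1 - 312.60/477.33)
f = 0.70436


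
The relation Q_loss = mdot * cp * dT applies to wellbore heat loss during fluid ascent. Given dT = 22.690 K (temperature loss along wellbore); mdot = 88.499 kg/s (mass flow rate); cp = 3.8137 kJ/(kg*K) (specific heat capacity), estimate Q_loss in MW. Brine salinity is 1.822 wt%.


Q_loss = mdot * cp * dT
Q_loss = 88.499 * 3.8137 * 22.690
Q_loss = 7658.071 kW
Convert: 7658.071 kW * 0.001 = 7.6581 MW
Q_loss = 7.6581 MW


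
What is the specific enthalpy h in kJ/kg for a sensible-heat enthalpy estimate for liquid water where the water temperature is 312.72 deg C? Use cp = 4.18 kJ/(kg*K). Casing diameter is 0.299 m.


h = cp * T
h = 4.18 * 312.72
h = 1307.2 kJ/kg


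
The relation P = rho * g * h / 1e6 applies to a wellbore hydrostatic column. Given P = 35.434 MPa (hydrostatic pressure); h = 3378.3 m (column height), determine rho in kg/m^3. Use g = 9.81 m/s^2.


rho = P * 1e6 / (g * h)
rho = 35.434 * 1e6 / (9.81 * 3378.3)
rho = 1069.2 kg/m^3


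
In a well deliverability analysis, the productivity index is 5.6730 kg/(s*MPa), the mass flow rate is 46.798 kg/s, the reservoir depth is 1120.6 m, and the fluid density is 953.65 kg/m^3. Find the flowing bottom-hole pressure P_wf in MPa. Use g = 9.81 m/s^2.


Step 1: P_i = rho*g*h/1e6 = 953.65*9.81*1120.6/1e6 = 10.48356 MPa
Step 2: P_wf = P_i - mdot/PI = 10.48356 - 46.798/5.673 = 2.2343 MPa
P_wf = 2.2343 MPa


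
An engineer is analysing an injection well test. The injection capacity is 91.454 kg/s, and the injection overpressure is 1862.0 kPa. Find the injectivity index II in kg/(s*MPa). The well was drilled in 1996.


II = mdot * 1000 / dP
II = 91.454 * 1000 / 1862.0
II = 49.116 kg/(s*MPa)


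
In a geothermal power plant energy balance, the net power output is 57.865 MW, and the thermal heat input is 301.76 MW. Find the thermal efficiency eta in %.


eta = W_net / Q_in * 100
eta = 57.865 / 301.76 * 100
eta = 19.176 %


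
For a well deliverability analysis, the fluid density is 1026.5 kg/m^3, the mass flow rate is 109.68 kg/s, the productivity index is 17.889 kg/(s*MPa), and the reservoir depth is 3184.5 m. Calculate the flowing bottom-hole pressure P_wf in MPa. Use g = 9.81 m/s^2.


Step 1: P_i = rho*g*h/1e6 = 1026.5*9.81*3184.5/1e6 = 32.06780 MPa
Step 2: P_wf = P_i - mdot/PI = 32.06780 - 109.68/17.889 = 25.937 MPa
P_wf = 25.937 MPa


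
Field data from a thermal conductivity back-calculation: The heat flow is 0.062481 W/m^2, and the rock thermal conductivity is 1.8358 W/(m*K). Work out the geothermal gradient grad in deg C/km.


grad = q / k * 1000
grad = 0.062481 / 1.8358 * 1000
grad = 34.035 deg C/km


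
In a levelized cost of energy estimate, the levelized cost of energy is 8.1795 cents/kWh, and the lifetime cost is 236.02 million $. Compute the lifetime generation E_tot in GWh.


E_tot = C_tot / LCOE * 100
E_tot = 236.02 / 8.1795 * 100
E_tot = 2885.5 GWh


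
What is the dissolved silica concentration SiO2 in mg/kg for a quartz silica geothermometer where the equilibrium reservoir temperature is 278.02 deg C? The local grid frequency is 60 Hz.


SiO2 = 10^(5.19 - 1309/(T_eq + 273.15))
SiO2 = 10^(5.19 - 1309/(278.02 + 273.15))
SiO2 = 653.21 mg/kg


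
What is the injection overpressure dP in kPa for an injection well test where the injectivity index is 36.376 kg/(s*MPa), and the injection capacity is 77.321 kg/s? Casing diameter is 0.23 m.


dP = mdot * 1000 / II
dP = 77.321 * 1000 / 36.376
dP = 2125.6 kPa


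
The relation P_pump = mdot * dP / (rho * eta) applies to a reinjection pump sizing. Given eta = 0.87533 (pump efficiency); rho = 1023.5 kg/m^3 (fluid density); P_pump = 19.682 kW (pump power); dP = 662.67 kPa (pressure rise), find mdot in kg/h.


mdot = P_pump * rho * eta / dP
mdot = 19.682 * 1023.5 * 0.87533 / 662.67
mdot = 26.60919 kg/s
Convert: 26.60919 kg/s * 3600.0 = 95793 kg/h
mdot = 95793 kg/h


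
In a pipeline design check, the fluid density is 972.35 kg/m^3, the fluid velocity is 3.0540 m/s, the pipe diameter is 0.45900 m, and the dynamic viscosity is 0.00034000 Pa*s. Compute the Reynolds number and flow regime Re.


Step 1: Re = rho*vel*D/mu = 972.35*3.054*0.459/0.00034 = 4.0089e+06
Step 2: Re = 4.0089e+06 > 4000, so flow is turbulent.
Re = 4.0089e+06 (turbulent)


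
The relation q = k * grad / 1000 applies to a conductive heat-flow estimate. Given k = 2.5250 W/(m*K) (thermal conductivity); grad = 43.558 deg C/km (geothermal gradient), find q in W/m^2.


q = k * grad / 1000
q = 2.5250 * 43.558 / 1000
q = 0.10998 W/m^2


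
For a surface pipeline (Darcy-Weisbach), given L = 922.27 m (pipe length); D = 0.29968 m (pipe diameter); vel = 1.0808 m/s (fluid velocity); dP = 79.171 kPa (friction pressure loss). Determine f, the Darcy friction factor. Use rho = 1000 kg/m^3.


f = dP*1000 / ((L/D)*(rho*vel^2/2))
f = 79.171*1000 / ((922.27/0.29968)*(1000*1.0808^2/2))
f = 0.044046


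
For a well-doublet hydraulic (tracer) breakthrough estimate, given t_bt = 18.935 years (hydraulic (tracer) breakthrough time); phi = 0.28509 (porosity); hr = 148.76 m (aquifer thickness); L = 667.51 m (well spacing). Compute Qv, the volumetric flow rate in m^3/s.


Qv = pi*hr*phi*L^2 / (3*t_bt*365.25*86400)
Qv = pi*148.76*0.28509*667.51^2 / (3*18.935*365.25*86400)
Qv = 0.033116 m^3/s


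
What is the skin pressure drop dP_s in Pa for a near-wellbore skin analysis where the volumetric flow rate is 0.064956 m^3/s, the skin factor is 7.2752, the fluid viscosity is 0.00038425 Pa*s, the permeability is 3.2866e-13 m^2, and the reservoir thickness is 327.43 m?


dP_s = S * q * mu / (2*pi*k*hr) / 1000
dP_s = 7.2752 * 0.064956 * 0.00038425 / (2*pi*3.2866e-13*327.43) / 1000
dP_s = 268.5548 kPa
Convert: 268.5548 kPa * 1000.0 = 2.6855e+05 Pa
dP_s = 2.6855e+05 Pa


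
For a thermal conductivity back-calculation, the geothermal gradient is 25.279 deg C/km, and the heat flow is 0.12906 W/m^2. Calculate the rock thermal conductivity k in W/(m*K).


k = q / (grad / 1000)
k = 0.12906 / (25.279 / 1000)
k = 5.1054 W/(m*K)


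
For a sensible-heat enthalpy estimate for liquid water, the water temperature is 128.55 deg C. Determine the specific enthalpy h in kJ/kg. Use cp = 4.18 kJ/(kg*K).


h = cp * T
h = 4.18 * 128.55
h = 537.34 kJ/kg


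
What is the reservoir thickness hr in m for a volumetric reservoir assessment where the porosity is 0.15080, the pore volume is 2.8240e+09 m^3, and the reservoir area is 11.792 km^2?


hr = Vp / (A * 1e6 * phi)
hr = 2.8240e+09 / (11.792 * 1e6 * 0.15080)
hr = 1588.1 m


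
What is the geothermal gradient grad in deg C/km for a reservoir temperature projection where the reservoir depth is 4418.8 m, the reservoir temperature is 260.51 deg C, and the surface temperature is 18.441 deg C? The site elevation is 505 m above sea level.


grad = (T_res - T_surf) / d * 1000
grad = (260.51 - 18.441) / 4418.8 * 1000
grad = 54.782 deg C/km


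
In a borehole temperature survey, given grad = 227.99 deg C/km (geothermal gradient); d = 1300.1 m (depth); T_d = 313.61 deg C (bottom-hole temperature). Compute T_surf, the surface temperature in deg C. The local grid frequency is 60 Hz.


T_surf = T_d - grad * d / 1000
T_surf = 313.61 - 227.99 * 1300.1 / 1000
T_surf = 17.200 deg C


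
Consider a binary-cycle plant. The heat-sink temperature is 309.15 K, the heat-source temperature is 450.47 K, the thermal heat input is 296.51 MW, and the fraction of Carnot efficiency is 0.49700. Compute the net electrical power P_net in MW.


Step 1: eta = (1 - Tc/Th)*f = (1 - 309.15/450.47)*0.497 = 0.1559172
Step 2: P_net = eta * Q_in = 0.1559172 * 296.51 = 46.231 MW
P_net = 46.231 MW


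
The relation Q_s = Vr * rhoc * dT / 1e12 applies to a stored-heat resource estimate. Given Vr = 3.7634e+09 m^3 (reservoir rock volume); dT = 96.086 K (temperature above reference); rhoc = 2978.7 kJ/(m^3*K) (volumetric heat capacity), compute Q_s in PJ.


Q_s = Vr * rhoc * dT / 1e12
Q_s = 3.7634e+09 * 2978.7 * 96.086 / 1e12
Q_s = 1077.1 PJ


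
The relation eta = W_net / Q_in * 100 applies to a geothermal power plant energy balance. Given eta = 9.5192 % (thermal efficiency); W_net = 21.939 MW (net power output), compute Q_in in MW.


Q_in = W_net / (eta / 100)
Q_in = 21.939 / (9.5192 / 100)
Q_in = 230.47 MW


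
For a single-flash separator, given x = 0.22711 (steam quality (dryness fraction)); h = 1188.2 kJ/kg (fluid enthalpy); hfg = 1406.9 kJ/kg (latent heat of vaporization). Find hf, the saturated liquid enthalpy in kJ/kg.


hf = h - x * hfg
hf = 1188.2 - 0.22711 * 1406.9
hf = 868.68 kJ/kg


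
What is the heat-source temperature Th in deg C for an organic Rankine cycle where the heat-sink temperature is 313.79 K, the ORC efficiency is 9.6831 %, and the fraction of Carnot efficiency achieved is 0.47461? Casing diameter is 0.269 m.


Th = Tc / (1 - (eta_orc/100)/f)
Th = 313.79 / (1 - (9.6831/100)/0.47461)
Th = 394.2196 K
Convert to deg C: 394.2196 - 273.15 = 121.07 deg C
Th = 121.07 deg C


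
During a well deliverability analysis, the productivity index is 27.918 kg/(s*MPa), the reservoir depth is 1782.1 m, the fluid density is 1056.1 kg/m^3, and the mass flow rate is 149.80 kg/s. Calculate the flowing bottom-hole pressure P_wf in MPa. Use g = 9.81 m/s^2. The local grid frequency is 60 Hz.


Step 1: P_i = rho*g*h/1e6 = 1056.1*9.81*1782.1/1e6 = 18.46316 MPa
Step 2: P_wf = P_i - mdot/PI = 18.46316 - 149.8/27.918 = 13.097 MPa
P_wf = 13.097 MPa


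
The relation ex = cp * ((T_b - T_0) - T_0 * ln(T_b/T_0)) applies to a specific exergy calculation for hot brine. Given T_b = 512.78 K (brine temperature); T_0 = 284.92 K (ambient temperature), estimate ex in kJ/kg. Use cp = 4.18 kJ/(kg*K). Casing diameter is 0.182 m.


ex = cp * ((T_b - T_0) - T_0 * ln(T_b/T_0))
ex = 4.18 * ((512.78 - 284.92) - 284.92 * ln(512.78/284.92))
ex = 252.60 kJ/kg


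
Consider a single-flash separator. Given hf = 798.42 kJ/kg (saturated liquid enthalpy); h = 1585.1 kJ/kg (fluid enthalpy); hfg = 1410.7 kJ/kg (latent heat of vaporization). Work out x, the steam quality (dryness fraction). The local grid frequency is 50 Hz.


x = (h - hf) / hfg
x = (1585.1 - 798.42) / 1410.7
x = 0.55765


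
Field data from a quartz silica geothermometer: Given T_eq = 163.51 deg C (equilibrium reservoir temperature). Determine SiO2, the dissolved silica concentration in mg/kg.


SiO2 = 10^(5.19 - 1309/(T_eq + 273.15))
SiO2 = 10^(5.19 - 1309/(163.51 + 273.15))
SiO2 = 155.68 mg/kg


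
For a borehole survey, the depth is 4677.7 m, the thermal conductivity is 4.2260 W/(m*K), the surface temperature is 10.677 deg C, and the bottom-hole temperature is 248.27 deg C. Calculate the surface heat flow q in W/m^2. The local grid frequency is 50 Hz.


Step 1: grad = (T_d - T_surf)/d * 1000 = (248.27 - 10.677)/4677.7 * 1000 = 50.79270 deg C/km
Step 2: q = k * grad / 1000 = 4.226 * 50.79270 / 1000 = 0.21465 W/m^2
q = 0.21465 W/m^2


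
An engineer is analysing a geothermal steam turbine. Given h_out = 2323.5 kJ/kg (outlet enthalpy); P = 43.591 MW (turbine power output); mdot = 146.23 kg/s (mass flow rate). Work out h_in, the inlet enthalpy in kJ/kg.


h_in = h_out + P * 1000 / mdot
h_in = 2323.5 + 43.591 * 1000 / 146.23
h_in = 2621.6 kJ/kg


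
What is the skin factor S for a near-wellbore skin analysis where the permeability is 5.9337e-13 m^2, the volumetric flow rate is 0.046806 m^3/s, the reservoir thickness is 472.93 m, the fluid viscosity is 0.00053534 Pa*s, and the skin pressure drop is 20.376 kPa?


S = dP_s * 1000 * 2*pi*k*hr / (q*mu)
S = 20.376 * 1000 * 2*pi*5.9337e-13*472.93 / (0.046806*0.00053534)
S = 1.4338


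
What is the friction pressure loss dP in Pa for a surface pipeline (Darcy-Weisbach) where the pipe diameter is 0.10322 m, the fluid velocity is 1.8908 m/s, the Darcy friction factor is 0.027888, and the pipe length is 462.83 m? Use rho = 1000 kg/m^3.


dP = f * (L/D) * (rho*vel^2/2) / 1000
dP = 0.027888 * (462.83/0.10322) * (1000*1.8908^2/2) / 1000
dP = 223.5302 kPa
Convert: 223.5302 kPa * 1000.0 = 2.2353e+05 Pa
dP = 2.2353e+05 Pa


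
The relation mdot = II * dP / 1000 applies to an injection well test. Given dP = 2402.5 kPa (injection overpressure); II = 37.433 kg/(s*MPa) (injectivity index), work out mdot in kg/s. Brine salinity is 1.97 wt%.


mdot = II * dP / 1000
mdot = 37.433 * 2402.5 / 1000
mdot = 89.933 kg/s


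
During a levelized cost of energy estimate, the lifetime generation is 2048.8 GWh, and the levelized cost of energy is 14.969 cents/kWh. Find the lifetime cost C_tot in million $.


C_tot = LCOE / 100 * E_tot
C_tot = 14.969 / 100 * 2048.8
C_tot = 306.68 million $


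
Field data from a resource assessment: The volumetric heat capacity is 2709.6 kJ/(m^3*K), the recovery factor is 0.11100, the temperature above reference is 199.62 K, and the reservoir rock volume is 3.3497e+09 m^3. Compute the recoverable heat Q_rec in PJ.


Step 1: Q_s = Vr*rhoc*dT/1e12 = 3.3497e+09*2709.6*199.62/1e12 = 1811.820 PJ
Step 2: Q_rec = Q_s * RF = 1811.820 * 0.111 = 201.11 PJ
Q_rec = 201.11 PJ


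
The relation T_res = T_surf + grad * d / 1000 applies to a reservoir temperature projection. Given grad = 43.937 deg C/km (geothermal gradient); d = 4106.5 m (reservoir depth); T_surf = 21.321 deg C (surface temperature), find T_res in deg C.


T_res = T_surf + grad * d / 1000
T_res = 21.321 + 43.937 * 4106.5 / 1000
T_res = 201.75 deg C


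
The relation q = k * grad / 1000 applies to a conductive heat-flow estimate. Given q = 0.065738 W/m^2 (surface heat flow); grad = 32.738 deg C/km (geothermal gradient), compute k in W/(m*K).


k = q * 1000 / grad
k = 0.065738 * 1000 / 32.738
k = 2.0080 W/(m*K)


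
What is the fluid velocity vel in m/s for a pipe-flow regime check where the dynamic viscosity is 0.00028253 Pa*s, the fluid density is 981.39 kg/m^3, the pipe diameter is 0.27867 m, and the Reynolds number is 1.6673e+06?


vel = Re * mu / (rho * D)
vel = 1.6673e+06 * 0.00028253 / (981.39 * 0.27867)
vel = 1.7224 m/s


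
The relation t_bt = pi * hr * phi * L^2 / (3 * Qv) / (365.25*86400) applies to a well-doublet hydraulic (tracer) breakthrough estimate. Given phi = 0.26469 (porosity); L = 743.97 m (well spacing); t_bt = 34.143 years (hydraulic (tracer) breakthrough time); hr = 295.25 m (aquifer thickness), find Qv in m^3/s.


Qv = pi*hr*phi*L^2 / (3*t_bt*365.25*86400)
Qv = pi*295.25*0.26469*743.97^2 / (3*34.143*365.25*86400)
Qv = 0.042040 m^3/s


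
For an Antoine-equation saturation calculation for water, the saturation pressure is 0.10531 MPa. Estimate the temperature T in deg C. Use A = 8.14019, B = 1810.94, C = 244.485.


T = B / (A - log10(P_sat * 760 / 0.101325)) - C
T = 1810.94 / (8.14019 - log10(0.10531 * 760 / 0.101325)) - 244.485
T = 100.94 deg C


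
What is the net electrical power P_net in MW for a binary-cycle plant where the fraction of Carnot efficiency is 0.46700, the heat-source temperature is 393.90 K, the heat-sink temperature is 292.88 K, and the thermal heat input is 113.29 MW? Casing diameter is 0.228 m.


Step 1: eta = (1 - Tc/Th)*f = (1 - 292.88/393.9)*0.467 = 0.1197673
Step 2: P_net = eta * Q_in = 0.1197673 * 113.29 = 13.568 MW
P_net = 13.568 MW


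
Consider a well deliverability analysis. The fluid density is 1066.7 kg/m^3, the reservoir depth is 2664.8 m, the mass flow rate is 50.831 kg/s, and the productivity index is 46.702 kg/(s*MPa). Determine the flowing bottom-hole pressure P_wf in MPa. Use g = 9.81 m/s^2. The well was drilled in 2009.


Step 1: P_i = rho*g*h/1e6 = 1066.7*9.81*2664.8/1e6 = 27.88534 MPa
Step 2: P_wf = P_i - mdot/PI = 27.88534 - 50.831/46.702 = 26.797 MPa
P_wf = 26.797 MPa


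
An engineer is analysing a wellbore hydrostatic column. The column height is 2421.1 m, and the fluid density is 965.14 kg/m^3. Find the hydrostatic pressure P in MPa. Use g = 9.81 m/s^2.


P = rho * g * h / 1e6
P = 965.14 * 9.81 * 2421.1 / 1e6
P = 22.923 MPa


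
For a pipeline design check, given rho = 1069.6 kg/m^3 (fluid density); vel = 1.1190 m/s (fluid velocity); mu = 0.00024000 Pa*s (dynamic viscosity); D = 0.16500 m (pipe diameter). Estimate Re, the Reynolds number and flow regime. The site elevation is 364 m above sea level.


Step 1: Re = rho*vel*D/mu = 1069.6*1.119*0.165/0.00024 = 8.2286e+05
Step 2: Re = 8.2286e+05 > 4000, so flow is turbulent.
Re = 8.2286e+05 (turbulent)


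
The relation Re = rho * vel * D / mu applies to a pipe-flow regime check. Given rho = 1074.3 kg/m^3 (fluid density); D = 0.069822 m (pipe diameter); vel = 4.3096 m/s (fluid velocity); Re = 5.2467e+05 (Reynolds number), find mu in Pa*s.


mu = rho * vel * D / Re
mu = 1074.3 * 4.3096 * 0.069822 / 5.2467e+05
mu = 0.00061612 Pa*s


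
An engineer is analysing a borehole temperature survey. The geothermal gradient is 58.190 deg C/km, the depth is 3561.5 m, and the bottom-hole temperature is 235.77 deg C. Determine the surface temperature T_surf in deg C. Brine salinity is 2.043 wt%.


T_surf = T_d - grad * d / 1000
T_surf = 235.77 - 58.190 * 3561.5 / 1000
T_surf = 28.526 deg C


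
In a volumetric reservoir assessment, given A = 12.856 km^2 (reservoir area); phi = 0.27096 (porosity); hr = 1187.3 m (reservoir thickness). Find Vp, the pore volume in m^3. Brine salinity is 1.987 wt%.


Vp = A * 1e6 * hr * phi
Vp = 12.856 * 1e6 * 1187.3 * 0.27096
Vp = 4.1359e+09 m^3


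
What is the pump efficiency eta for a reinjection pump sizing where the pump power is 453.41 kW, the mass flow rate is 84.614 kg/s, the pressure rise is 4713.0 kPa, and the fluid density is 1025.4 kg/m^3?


eta = mdot * dP / (rho * P_pump)
eta = 84.614 * 4713.0 / (1025.4 * 453.41)
eta = 0.85774


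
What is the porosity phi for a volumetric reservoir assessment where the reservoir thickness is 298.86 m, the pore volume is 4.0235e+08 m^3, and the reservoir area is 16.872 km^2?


phi = Vp / (A * 1e6 * hr)
phi = 4.0235e+08 / (16.872 * 1e6 * 298.86)
phi = 0.079794


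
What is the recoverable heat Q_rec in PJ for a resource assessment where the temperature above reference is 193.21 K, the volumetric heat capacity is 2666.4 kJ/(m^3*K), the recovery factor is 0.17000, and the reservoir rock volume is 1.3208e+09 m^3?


Step 1: Q_s = Vr*rhoc*dT/1e12 = 1.3208e+09*2666.4*193.21/1e12 = 680.4433 PJ
Step 2: Q_rec = Q_s * RF = 680.4433 * 0.17 = 115.68 PJ
Q_rec = 115.68 PJ


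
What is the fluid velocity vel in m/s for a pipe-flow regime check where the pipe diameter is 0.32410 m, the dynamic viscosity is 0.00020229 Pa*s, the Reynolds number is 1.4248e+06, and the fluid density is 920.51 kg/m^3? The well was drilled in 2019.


vel = Re * mu / (rho * D)
vel = 1.4248e+06 * 0.00020229 / (920.51 * 0.32410)
vel = 0.96610 m/s


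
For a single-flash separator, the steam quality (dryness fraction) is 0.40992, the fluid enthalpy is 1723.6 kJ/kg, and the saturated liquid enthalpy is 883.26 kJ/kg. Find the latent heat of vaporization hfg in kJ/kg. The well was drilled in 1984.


hfg = (h - hf) / x
hfg = (1723.6 - 883.26) / 0.40992
hfg = 2050.0 kJ/kg


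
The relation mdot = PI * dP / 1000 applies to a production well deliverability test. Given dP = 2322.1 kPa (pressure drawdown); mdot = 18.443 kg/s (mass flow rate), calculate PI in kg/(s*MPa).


PI = mdot * 1000 / dP
PI = 18.443 * 1000 / 2322.1
PI = 7.9424 kg/(s*MPa)


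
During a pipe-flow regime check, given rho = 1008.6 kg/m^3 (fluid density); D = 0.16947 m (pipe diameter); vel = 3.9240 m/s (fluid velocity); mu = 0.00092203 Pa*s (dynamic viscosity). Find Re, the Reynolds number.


Re = rho * vel * D / mu
Re = 1008.6 * 3.9240 * 0.16947 / 0.00092203
Re = 7.2744e+05


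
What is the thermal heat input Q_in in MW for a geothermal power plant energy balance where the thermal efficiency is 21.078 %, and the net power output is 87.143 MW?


Q_in = W_net / (eta / 100)
Q_in = 87.143 / (21.078 / 100)
Q_in = 413.43 MW


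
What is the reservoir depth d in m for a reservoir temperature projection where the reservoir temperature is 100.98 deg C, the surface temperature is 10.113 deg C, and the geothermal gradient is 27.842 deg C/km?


d = (T_res - T_surf) / grad * 1000
d = (100.98 - 10.113) / 27.842 * 1000
d = 3263.7 m


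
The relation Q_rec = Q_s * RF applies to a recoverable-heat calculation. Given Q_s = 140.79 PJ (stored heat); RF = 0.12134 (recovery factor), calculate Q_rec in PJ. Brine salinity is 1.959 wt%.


Q_rec = Q_s * RF
Q_rec = 140.79 * 0.12134
Q_rec = 17.083 PJ


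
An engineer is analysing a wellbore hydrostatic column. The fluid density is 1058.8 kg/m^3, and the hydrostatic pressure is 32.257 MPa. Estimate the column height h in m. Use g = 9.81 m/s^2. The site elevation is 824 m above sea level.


h = P * 1e6 / (g * rho)
h = 32.257 * 1e6 / (9.81 * 1058.8)
h = 3105.6 m


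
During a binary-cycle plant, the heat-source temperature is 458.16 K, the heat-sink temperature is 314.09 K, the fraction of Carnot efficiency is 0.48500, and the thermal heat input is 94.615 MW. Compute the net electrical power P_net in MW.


Step 1: eta = (1 - Tc/Th)*f = (1 - 314.09/458.16)*0.485 = 0.1525099
Step 2: P_net = eta * Q_in = 0.1525099 * 94.615 = 14.430 MW
P_net = 14.430 MW


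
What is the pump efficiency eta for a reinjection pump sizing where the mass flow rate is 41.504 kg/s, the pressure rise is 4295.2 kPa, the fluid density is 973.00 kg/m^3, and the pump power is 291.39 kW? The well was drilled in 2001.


eta = mdot * dP / (rho * P_pump)
eta = 41.504 * 4295.2 / (973.00 * 291.39)
eta = 0.62876


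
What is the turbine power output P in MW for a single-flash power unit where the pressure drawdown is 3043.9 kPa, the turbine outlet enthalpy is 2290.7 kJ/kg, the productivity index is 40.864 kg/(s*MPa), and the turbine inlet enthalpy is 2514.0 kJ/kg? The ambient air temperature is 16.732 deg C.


Step 1: mdot = PI * dP / 1000 = 40.864 * 3043.9 / 1000 = 124.3859 kg/s
Step 2: P = mdot*(h_in - h_out)/1000 = 124.3859*(2514.0 - 2290.7)/1000 = 27.775 MW
P = 27.775 MW
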